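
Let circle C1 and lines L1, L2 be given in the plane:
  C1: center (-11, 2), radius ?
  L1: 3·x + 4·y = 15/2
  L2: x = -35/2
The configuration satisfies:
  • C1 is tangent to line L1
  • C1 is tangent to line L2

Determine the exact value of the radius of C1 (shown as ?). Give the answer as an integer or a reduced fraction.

1. [C1‖L1]  r_C1² − 169/4 = 0  ⇒  r_C1 = 13/2 (r>0 drops 1)
2. [C1‖L2]  r_C1² − 169/4 = 0  ⇒  r_C1 = 13/2 (r>0 drops 1)

13/2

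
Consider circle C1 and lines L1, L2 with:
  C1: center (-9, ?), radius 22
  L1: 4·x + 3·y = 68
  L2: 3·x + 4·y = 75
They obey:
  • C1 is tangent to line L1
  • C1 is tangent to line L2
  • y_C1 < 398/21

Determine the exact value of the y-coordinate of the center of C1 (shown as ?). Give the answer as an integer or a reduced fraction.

-2

1. [C1‖L1]  y_C1² − (208/3)y_C1 − 428/3 = 0  ⇒  y_C1 = -2 or 214/3
2. [C1‖L2]  y_C1² − 51y_C1 − 106 = 0  ⇒  y_C1 = -2 or 53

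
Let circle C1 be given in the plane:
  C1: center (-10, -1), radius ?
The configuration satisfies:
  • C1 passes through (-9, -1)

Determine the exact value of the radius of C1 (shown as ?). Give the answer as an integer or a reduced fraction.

1

1. [C1∋P]  r_C1² − 1 = 0  ⇒  r_C1 = 1 (r>0 drops 1)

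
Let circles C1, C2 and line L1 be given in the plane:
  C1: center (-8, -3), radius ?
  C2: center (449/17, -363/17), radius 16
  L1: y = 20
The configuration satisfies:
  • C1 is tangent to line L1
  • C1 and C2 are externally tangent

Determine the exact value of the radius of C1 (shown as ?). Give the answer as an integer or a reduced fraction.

1. [C1‖L1]  r_C1² − 529 = 0  ⇒  r_C1 = 23 (r>0 drops 1)
2. [ext C1·C2]  r_C1² + 32r_C1 − 1265 = 0  ⇒  r_C1 = 23 (r>0 drops 1)

23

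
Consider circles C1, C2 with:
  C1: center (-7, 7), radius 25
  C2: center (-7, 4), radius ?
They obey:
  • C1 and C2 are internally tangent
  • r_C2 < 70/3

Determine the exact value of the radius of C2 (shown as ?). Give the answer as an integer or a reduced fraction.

22

1. [int C1,C2]  r_C2² − 50r_C2 + 616 = 0  ⇒  r_C2 = 22 or 28
2. given r_C2 < 70/3: keep 22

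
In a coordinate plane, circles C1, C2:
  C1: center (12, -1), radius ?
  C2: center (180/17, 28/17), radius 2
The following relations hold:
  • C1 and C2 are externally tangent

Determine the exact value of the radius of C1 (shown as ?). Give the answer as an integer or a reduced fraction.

1. [ext C1·C2]  r_C1² + 4r_C1 − 5 = 0  ⇒  r_C1 = 1 (r>0 drops 1)

1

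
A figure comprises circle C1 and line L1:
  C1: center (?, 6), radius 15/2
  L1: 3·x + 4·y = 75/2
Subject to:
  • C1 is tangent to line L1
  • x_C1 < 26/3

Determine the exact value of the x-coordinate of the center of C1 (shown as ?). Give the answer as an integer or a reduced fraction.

1. [C1‖L1]  x_C1² − 9x_C1 − 136 = 0  ⇒  x_C1 = -8 or 17
2. given x_C1 < 26/3: keep -8

-8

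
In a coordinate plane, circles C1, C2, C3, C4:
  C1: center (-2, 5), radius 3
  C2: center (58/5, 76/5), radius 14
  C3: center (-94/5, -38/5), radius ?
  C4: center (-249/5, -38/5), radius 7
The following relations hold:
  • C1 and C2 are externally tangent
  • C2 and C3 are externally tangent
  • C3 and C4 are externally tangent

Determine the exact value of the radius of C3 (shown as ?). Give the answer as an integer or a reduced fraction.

1. [ext C2·C3]  r_C3² + 28r_C3 − 1248 = 0  ⇒  r_C3 = 24 (r>0 drops 1)
2. [ext C3·C4]  r_C3² + 14r_C3 − 912 = 0  ⇒  r_C3 = 24 (r>0 drops 1)

24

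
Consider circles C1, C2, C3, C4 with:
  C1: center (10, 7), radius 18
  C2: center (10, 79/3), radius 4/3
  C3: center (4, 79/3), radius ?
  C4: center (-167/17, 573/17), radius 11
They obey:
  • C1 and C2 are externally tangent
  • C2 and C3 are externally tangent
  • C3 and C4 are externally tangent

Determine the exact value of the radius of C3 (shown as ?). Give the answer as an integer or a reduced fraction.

1. [ext C2·C3]  r_C3² + (8/3)r_C3 − 308/9 = 0  ⇒  r_C3 = 14/3 (r>0 drops 1)
2. [ext C3·C4]  r_C3² + 22r_C3 − 1120/9 = 0  ⇒  r_C3 = 14/3 (r>0 drops 1)

14/3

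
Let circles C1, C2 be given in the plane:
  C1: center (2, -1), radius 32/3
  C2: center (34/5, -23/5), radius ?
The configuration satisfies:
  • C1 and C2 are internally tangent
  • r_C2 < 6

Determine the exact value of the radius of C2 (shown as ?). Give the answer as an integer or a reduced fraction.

14/3

1. [int C1,C2]  r_C2² − (64/3)r_C2 + 700/9 = 0  ⇒  r_C2 = 14/3 or 50/3
2. given r_C2 < 6: keep 14/3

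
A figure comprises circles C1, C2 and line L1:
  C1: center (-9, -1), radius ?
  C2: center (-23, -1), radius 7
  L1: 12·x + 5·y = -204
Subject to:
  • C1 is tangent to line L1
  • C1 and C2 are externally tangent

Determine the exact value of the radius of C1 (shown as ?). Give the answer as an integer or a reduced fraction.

7

1. [C1‖L1]  r_C1² − 49 = 0  ⇒  r_C1 = 7 (r>0 drops 1)
2. [ext C1·C2]  r_C1² + 14r_C1 − 147 = 0  ⇒  r_C1 = 7 (r>0 drops 1)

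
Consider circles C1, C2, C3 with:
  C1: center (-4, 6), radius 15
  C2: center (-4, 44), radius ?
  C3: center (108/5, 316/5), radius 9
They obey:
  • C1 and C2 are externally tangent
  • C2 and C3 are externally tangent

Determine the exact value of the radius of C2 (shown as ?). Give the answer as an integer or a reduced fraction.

1. [ext C1·C2]  r_C2² + 30r_C2 − 1219 = 0  ⇒  r_C2 = 23 (r>0 drops 1)
2. [ext C2·C3]  r_C2² + 18r_C2 − 943 = 0  ⇒  r_C2 = 23 (r>0 drops 1)

23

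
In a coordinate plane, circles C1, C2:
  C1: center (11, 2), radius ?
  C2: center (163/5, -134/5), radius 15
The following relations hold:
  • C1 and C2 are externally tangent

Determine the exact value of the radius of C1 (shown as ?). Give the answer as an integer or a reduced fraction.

1. [ext C1·C2]  r_C1² + 30r_C1 − 1071 = 0  ⇒  r_C1 = 21 (r>0 drops 1)

21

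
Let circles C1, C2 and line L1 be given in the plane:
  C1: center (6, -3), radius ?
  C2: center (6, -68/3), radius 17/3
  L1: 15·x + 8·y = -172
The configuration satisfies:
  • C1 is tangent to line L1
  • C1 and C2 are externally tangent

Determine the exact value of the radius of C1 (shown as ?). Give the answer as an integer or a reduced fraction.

14

1. [C1‖L1]  r_C1² − 196 = 0  ⇒  r_C1 = 14 (r>0 drops 1)
2. [ext C1·C2]  r_C1² + (34/3)r_C1 − 1064/3 = 0  ⇒  r_C1 = 14 (r>0 drops 1)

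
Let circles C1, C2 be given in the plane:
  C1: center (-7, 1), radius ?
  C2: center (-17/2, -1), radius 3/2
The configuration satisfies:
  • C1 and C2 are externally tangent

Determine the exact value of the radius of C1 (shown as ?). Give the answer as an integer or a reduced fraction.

1

1. [ext C1·C2]  r_C1² + 3r_C1 − 4 = 0  ⇒  r_C1 = 1 (r>0 drops 1)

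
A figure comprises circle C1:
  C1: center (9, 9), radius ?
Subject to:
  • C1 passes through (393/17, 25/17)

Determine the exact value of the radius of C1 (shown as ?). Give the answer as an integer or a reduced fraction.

1. [C1∋P]  r_C1² − 256 = 0  ⇒  r_C1 = 16 (r>0 drops 1)

16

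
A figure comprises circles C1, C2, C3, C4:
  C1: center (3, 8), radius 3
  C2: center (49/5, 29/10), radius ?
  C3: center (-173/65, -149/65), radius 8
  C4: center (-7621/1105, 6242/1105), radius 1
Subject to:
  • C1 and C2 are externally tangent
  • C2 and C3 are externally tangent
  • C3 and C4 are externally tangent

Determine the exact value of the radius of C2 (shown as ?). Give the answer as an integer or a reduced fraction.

11/2

1. [ext C1·C2]  r_C2² + 6r_C2 − 253/4 = 0  ⇒  r_C2 = 11/2 (r>0 drops 1)
2. [ext C2·C3]  r_C2² + 16r_C2 − 473/4 = 0  ⇒  r_C2 = 11/2 (r>0 drops 1)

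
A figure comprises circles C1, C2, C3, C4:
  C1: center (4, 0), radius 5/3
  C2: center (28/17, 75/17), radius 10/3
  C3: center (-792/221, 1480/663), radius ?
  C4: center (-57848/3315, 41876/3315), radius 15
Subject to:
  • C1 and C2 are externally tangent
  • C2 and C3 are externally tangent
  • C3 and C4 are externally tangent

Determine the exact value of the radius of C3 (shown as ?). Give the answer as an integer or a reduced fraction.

7/3

1. [ext C2·C3]  r_C3² + (20/3)r_C3 − 21 = 0  ⇒  r_C3 = 7/3 (r>0 drops 1)
2. [ext C3·C4]  r_C3² + 30r_C3 − 679/9 = 0  ⇒  r_C3 = 7/3 (r>0 drops 1)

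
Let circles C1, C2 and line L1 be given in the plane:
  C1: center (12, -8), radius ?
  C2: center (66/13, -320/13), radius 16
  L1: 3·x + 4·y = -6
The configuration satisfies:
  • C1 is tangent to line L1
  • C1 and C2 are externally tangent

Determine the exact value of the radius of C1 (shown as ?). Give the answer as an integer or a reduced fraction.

2

1. [C1‖L1]  r_C1² − 4 = 0  ⇒  r_C1 = 2 (r>0 drops 1)
2. [ext C1·C2]  r_C1² + 32r_C1 − 68 = 0  ⇒  r_C1 = 2 (r>0 drops 1)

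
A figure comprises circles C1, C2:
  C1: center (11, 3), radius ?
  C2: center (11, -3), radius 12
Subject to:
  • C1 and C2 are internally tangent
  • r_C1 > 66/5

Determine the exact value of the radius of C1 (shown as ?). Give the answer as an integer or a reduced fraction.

18

1. [int C1,C2]  r_C1² − 24r_C1 + 108 = 0  ⇒  r_C1 = 6 or 18
2. given r_C1 > 66/5: keep 18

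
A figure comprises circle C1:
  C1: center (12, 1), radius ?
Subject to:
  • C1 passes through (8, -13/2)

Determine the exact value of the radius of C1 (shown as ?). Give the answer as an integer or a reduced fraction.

1. [C1∋P]  r_C1² − 289/4 = 0  ⇒  r_C1 = 17/2 (r>0 drops 1)

17/2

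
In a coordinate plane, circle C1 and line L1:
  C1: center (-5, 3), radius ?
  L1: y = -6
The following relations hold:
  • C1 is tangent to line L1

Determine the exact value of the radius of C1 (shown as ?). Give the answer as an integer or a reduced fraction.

1. [C1‖L1]  r_C1² − 81 = 0  ⇒  r_C1 = 9 (r>0 drops 1)

9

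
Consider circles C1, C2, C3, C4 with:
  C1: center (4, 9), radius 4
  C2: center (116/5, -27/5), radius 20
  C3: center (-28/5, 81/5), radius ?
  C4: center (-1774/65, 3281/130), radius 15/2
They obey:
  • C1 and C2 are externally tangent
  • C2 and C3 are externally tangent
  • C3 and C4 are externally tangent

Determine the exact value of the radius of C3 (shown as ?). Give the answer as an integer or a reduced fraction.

1. [ext C2·C3]  r_C3² + 40r_C3 − 896 = 0  ⇒  r_C3 = 16 (r>0 drops 1)
2. [ext C3·C4]  r_C3² + 15r_C3 − 496 = 0  ⇒  r_C3 = 16 (r>0 drops 1)

16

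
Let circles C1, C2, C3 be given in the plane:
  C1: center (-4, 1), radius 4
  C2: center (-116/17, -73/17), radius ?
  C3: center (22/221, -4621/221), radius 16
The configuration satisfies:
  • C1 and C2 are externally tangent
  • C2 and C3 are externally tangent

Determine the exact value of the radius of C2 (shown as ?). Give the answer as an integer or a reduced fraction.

2

1. [ext C1·C2]  r_C2² + 8r_C2 − 20 = 0  ⇒  r_C2 = 2 (r>0 drops 1)
2. [ext C2·C3]  r_C2² + 32r_C2 − 68 = 0  ⇒  r_C2 = 2 (r>0 drops 1)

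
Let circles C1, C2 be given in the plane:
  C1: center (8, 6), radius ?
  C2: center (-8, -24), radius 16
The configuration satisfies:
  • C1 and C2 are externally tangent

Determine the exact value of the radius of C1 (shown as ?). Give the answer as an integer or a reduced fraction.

1. [ext C1·C2]  r_C1² + 32r_C1 − 900 = 0  ⇒  r_C1 = 18 (r>0 drops 1)

18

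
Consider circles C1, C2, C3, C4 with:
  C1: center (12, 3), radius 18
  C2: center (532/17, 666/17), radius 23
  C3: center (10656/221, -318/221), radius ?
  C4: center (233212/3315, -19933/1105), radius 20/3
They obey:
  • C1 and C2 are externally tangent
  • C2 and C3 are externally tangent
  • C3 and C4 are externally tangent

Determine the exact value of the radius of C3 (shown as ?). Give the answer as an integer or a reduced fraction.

21

1. [ext C2·C3]  r_C3² + 46r_C3 − 1407 = 0  ⇒  r_C3 = 21 (r>0 drops 1)
2. [ext C3·C4]  r_C3² + (40/3)r_C3 − 721 = 0  ⇒  r_C3 = 21 (r>0 drops 1)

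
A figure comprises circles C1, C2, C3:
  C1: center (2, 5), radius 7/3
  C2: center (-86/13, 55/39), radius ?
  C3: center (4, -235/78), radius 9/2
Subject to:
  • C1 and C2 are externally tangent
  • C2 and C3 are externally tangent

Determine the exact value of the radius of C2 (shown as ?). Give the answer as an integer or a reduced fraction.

7

1. [ext C1·C2]  r_C2² + (14/3)r_C2 − 245/3 = 0  ⇒  r_C2 = 7 (r>0 drops 1)
2. [ext C2·C3]  r_C2² + 9r_C2 − 112 = 0  ⇒  r_C2 = 7 (r>0 drops 1)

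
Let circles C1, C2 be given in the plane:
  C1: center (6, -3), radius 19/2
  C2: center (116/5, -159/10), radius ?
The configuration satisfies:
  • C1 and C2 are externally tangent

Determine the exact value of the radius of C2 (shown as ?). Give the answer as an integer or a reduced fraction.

12

1. [ext C1·C2]  r_C2² + 19r_C2 − 372 = 0  ⇒  r_C2 = 12 (r>0 drops 1)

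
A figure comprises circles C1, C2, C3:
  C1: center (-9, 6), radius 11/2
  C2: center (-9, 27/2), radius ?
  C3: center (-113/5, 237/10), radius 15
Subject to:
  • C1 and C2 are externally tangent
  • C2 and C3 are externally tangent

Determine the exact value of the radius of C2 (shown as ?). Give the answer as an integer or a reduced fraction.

1. [ext C1·C2]  r_C2² + 11r_C2 − 26 = 0  ⇒  r_C2 = 2 (r>0 drops 1)
2. [ext C2·C3]  r_C2² + 30r_C2 − 64 = 0  ⇒  r_C2 = 2 (r>0 drops 1)

2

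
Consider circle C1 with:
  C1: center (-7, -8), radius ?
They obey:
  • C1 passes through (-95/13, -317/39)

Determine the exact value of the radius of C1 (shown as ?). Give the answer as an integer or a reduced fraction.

1. [C1∋P]  r_C1² − 1/9 = 0  ⇒  r_C1 = 1/3 (r>0 drops 1)

1/3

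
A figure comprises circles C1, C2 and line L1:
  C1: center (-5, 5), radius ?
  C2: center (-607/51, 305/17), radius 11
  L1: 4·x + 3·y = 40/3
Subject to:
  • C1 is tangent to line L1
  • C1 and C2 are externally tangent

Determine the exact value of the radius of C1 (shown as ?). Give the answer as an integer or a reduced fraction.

1. [C1‖L1]  r_C1² − 121/9 = 0  ⇒  r_C1 = 11/3 (r>0 drops 1)
2. [ext C1·C2]  r_C1² + 22r_C1 − 847/9 = 0  ⇒  r_C1 = 11/3 (r>0 drops 1)

11/3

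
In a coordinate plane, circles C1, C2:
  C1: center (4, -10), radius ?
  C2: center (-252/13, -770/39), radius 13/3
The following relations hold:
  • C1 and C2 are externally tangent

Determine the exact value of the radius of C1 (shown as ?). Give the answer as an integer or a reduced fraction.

1. [ext C1·C2]  r_C1² + (26/3)r_C1 − 623 = 0  ⇒  r_C1 = 21 (r>0 drops 1)

21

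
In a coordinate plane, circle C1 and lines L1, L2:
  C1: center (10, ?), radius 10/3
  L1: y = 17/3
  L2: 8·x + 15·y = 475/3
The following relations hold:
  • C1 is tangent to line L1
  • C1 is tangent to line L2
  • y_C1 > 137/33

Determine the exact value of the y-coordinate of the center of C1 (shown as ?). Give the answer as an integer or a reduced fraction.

9

1. [C1‖L1]  y_C1² − (34/3)y_C1 + 21 = 0  ⇒  y_C1 = 7/3 or 9
2. [C1‖L2]  y_C1² − (94/9)y_C1 + 13 = 0  ⇒  y_C1 = 13/9 or 9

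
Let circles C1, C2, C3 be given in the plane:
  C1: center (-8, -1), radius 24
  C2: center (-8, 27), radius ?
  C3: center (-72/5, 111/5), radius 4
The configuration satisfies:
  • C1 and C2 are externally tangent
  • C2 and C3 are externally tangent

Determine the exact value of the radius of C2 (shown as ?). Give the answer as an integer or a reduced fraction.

4

1. [ext C1·C2]  r_C2² + 48r_C2 − 208 = 0  ⇒  r_C2 = 4 (r>0 drops 1)
2. [ext C2·C3]  r_C2² + 8r_C2 − 48 = 0  ⇒  r_C2 = 4 (r>0 drops 1)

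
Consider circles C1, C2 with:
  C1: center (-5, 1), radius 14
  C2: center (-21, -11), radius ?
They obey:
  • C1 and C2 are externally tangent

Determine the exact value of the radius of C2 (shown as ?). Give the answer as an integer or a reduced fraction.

6

1. [ext C1·C2]  r_C2² + 28r_C2 − 204 = 0  ⇒  r_C2 = 6 (r>0 drops 1)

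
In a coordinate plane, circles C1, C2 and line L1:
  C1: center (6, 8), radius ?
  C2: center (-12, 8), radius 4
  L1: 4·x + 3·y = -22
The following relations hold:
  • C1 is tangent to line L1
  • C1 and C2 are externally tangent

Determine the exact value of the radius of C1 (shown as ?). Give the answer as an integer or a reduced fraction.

14

1. [C1‖L1]  r_C1² − 196 = 0  ⇒  r_C1 = 14 (r>0 drops 1)
2. [ext C1·C2]  r_C1² + 8r_C1 − 308 = 0  ⇒  r_C1 = 14 (r>0 drops 1)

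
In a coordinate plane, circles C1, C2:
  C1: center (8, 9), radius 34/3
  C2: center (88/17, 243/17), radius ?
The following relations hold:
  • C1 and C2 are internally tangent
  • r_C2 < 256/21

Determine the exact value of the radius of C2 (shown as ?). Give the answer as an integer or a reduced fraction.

16/3

1. [int C1,C2]  r_C2² − (68/3)r_C2 + 832/9 = 0  ⇒  r_C2 = 16/3 or 52/3
2. given r_C2 < 256/21: keep 16/3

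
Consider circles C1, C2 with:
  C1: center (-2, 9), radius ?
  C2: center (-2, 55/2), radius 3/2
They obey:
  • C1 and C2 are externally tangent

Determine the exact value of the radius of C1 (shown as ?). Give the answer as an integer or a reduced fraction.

17

1. [ext C1·C2]  r_C1² + 3r_C1 − 340 = 0  ⇒  r_C1 = 17 (r>0 drops 1)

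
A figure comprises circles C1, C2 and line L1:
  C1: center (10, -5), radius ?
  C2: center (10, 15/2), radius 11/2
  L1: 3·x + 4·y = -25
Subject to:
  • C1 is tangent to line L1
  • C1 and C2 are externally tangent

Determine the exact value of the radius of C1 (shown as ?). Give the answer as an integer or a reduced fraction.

7

1. [C1‖L1]  r_C1² − 49 = 0  ⇒  r_C1 = 7 (r>0 drops 1)
2. [ext C1·C2]  r_C1² + 11r_C1 − 126 = 0  ⇒  r_C1 = 7 (r>0 drops 1)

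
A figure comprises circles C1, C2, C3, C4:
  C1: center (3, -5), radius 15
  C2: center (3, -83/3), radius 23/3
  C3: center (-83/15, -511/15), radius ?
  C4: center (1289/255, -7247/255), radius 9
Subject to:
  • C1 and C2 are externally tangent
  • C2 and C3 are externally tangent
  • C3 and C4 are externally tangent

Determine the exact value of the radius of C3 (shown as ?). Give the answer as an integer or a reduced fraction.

1. [ext C2·C3]  r_C3² + (46/3)r_C3 − 55 = 0  ⇒  r_C3 = 3 (r>0 drops 1)
2. [ext C3·C4]  r_C3² + 18r_C3 − 63 = 0  ⇒  r_C3 = 3 (r>0 drops 1)

3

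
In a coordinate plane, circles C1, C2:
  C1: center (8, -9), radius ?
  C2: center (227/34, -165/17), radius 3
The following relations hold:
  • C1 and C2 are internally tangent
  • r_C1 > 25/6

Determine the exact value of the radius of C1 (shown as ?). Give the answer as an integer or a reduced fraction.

9/2

1. [int C1,C2]  r_C1² − 6r_C1 + 27/4 = 0  ⇒  r_C1 = 3/2 or 9/2
2. given r_C1 > 25/6: keep 9/2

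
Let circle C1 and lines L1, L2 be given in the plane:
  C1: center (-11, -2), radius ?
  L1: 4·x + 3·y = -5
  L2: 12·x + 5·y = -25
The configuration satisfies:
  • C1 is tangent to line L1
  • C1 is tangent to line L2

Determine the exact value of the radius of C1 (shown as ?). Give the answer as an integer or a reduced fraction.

9

1. [C1‖L1]  r_C1² − 81 = 0  ⇒  r_C1 = 9 (r>0 drops 1)
2. [C1‖L2]  r_C1² − 81 = 0  ⇒  r_C1 = 9 (r>0 drops 1)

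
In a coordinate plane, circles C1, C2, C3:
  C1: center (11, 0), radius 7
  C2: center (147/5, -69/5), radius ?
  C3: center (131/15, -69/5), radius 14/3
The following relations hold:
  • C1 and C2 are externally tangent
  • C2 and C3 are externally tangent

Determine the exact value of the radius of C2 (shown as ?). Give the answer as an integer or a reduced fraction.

16

1. [ext C1·C2]  r_C2² + 14r_C2 − 480 = 0  ⇒  r_C2 = 16 (r>0 drops 1)
2. [ext C2·C3]  r_C2² + (28/3)r_C2 − 1216/3 = 0  ⇒  r_C2 = 16 (r>0 drops 1)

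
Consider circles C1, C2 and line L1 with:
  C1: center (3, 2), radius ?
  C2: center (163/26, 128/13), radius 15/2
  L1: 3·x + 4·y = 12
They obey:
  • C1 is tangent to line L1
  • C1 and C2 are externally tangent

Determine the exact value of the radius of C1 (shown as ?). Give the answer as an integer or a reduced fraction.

1. [C1‖L1]  r_C1² − 1 = 0  ⇒  r_C1 = 1 (r>0 drops 1)
2. [ext C1·C2]  r_C1² + 15r_C1 − 16 = 0  ⇒  r_C1 = 1 (r>0 drops 1)

1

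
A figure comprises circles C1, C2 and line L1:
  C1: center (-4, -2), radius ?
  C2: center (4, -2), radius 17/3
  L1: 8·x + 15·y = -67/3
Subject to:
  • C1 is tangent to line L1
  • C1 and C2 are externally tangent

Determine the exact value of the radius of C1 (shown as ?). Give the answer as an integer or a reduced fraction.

7/3

1. [C1‖L1]  r_C1² − 49/9 = 0  ⇒  r_C1 = 7/3 (r>0 drops 1)
2. [ext C1·C2]  r_C1² + (34/3)r_C1 − 287/9 = 0  ⇒  r_C1 = 7/3 (r>0 drops 1)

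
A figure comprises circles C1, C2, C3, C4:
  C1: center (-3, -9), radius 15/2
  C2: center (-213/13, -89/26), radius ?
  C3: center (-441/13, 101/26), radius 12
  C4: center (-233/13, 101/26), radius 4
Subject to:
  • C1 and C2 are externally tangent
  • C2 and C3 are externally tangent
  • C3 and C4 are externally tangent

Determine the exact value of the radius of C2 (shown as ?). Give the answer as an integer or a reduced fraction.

7

1. [ext C1·C2]  r_C2² + 15r_C2 − 154 = 0  ⇒  r_C2 = 7 (r>0 drops 1)
2. [ext C2·C3]  r_C2² + 24r_C2 − 217 = 0  ⇒  r_C2 = 7 (r>0 drops 1)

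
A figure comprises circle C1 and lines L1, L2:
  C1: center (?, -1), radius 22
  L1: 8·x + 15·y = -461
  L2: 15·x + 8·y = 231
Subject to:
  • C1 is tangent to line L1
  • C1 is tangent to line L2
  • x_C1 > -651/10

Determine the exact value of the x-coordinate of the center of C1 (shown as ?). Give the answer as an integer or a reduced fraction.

1. [C1‖L1]  x_C1² + (223/2)x_C1 + 1845/2 = 0  ⇒  x_C1 = -205/2 or -9
2. [C1‖L2]  x_C1² − (478/15)x_C1 − 1839/5 = 0  ⇒  x_C1 = -9 or 613/15

-9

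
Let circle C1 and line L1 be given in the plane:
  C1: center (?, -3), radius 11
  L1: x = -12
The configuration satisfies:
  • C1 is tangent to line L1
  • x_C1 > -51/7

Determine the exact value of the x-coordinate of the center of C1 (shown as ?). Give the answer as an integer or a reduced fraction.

1. [C1‖L1]  x_C1² + 24x_C1 + 23 = 0  ⇒  x_C1 = -23 or -1
2. given x_C1 > -51/7: keep -1

-1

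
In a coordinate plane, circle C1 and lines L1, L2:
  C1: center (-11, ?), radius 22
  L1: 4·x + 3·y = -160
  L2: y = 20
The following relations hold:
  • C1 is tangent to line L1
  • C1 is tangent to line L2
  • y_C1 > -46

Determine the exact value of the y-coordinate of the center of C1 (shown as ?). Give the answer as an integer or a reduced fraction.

-2

1. [C1‖L1]  y_C1² + (232/3)y_C1 + 452/3 = 0  ⇒  y_C1 = -226/3 or -2
2. [C1‖L2]  y_C1² − 40y_C1 − 84 = 0  ⇒  y_C1 = -2 or 42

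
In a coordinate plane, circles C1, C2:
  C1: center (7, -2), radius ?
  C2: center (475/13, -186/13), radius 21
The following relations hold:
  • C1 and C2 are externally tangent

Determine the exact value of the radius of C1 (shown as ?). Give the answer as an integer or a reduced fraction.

11

1. [ext C1·C2]  r_C1² + 42r_C1 − 583 = 0  ⇒  r_C1 = 11 (r>0 drops 1)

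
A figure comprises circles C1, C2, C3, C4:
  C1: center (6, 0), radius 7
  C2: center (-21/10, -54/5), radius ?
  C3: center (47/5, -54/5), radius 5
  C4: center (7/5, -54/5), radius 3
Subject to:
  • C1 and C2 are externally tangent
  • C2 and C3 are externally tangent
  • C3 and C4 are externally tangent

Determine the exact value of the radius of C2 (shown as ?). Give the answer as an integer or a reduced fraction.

13/2

1. [ext C1·C2]  r_C2² + 14r_C2 − 533/4 = 0  ⇒  r_C2 = 13/2 (r>0 drops 1)
2. [ext C2·C3]  r_C2² + 10r_C2 − 429/4 = 0  ⇒  r_C2 = 13/2 (r>0 drops 1)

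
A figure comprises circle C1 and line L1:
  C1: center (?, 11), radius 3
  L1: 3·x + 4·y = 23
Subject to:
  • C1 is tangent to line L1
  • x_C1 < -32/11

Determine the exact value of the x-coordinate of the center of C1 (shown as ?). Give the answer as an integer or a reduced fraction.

1. [C1‖L1]  x_C1² + 14x_C1 + 24 = 0  ⇒  x_C1 = -12 or -2
2. given x_C1 < -32/11: keep -12

-12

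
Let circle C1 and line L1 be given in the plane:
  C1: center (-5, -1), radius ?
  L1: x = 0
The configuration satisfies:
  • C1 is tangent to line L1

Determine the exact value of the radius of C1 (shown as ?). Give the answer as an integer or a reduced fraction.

5

1. [C1‖L1]  r_C1² − 25 = 0  ⇒  r_C1 = 5 (r>0 drops 1)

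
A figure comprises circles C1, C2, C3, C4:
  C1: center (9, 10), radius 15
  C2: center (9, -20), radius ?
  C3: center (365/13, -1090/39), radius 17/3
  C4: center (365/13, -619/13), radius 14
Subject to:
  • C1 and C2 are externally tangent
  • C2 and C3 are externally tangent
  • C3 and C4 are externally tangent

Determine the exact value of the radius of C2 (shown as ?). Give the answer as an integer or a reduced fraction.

15

1. [ext C1·C2]  r_C2² + 30r_C2 − 675 = 0  ⇒  r_C2 = 15 (r>0 drops 1)
2. [ext C2·C3]  r_C2² + (34/3)r_C2 − 395 = 0  ⇒  r_C2 = 15 (r>0 drops 1)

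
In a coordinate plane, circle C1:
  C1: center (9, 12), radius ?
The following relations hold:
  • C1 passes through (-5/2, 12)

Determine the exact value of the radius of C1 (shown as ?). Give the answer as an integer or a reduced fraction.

23/2

1. [C1∋P]  r_C1² − 529/4 = 0  ⇒  r_C1 = 23/2 (r>0 drops 1)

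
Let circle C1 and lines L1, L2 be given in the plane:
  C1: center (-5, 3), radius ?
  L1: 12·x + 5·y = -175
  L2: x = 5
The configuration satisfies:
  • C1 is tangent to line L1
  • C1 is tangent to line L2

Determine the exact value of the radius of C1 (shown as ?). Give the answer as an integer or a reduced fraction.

10

1. [C1‖L1]  r_C1² − 100 = 0  ⇒  r_C1 = 10 (r>0 drops 1)
2. [C1‖L2]  r_C1² − 100 = 0  ⇒  r_C1 = 10 (r>0 drops 1)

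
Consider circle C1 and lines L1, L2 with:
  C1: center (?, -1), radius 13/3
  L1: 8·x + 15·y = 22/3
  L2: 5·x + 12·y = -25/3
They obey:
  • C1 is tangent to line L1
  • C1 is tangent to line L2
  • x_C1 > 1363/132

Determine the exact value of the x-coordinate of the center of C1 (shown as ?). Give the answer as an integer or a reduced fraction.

12

1. [C1‖L1]  x_C1² − (67/12)x_C1 − 77 = 0  ⇒  x_C1 = -77/12 or 12
2. [C1‖L2]  x_C1² − (22/15)x_C1 − 632/5 = 0  ⇒  x_C1 = -158/15 or 12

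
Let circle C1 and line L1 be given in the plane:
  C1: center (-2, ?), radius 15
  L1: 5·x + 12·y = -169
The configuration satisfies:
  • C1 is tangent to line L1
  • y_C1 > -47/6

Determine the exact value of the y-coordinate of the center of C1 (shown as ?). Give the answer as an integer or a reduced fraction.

1. [C1‖L1]  y_C1² + (53/2)y_C1 − 177/2 = 0  ⇒  y_C1 = -59/2 or 3
2. given y_C1 > -47/6: keep 3

3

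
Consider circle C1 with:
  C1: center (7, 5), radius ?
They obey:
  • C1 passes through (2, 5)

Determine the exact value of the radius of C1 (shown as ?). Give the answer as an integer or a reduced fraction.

1. [C1∋P]  r_C1² − 25 = 0  ⇒  r_C1 = 5 (r>0 drops 1)

5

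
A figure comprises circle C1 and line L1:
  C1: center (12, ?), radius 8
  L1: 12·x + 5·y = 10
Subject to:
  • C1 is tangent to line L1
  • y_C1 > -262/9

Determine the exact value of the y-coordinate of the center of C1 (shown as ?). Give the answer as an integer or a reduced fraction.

1. [C1‖L1]  y_C1² + (268/5)y_C1 + 1428/5 = 0  ⇒  y_C1 = -238/5 or -6
2. given y_C1 > -262/9: keep -6

-6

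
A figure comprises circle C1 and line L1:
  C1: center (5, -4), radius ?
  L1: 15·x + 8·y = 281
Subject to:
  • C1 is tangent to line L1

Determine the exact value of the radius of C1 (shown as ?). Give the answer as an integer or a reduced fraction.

14

1. [C1‖L1]  r_C1² − 196 = 0  ⇒  r_C1 = 14 (r>0 drops 1)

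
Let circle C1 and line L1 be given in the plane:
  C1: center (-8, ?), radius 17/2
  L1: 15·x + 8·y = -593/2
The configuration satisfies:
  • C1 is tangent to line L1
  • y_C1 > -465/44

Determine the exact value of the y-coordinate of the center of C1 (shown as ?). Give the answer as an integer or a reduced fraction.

-4

1. [C1‖L1]  y_C1² + (353/8)y_C1 + 321/2 = 0  ⇒  y_C1 = -321/8 or -4
2. given y_C1 > -465/44: keep -4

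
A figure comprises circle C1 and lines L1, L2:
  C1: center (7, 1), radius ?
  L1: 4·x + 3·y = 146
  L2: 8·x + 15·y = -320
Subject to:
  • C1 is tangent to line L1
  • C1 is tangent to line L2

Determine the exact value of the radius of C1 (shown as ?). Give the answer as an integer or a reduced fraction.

1. [C1‖L1]  r_C1² − 529 = 0  ⇒  r_C1 = 23 (r>0 drops 1)
2. [C1‖L2]  r_C1² − 529 = 0  ⇒  r_C1 = 23 (r>0 drops 1)

23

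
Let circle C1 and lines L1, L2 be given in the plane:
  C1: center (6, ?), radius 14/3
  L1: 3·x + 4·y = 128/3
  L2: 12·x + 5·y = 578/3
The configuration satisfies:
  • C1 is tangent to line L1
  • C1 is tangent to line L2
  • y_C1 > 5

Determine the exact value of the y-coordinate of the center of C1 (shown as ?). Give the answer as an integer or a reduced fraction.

1. [C1‖L1]  y_C1² − (37/3)y_C1 + 4 = 0  ⇒  y_C1 = 1/3 or 12
2. [C1‖L2]  y_C1² − (724/15)y_C1 + 2176/5 = 0  ⇒  y_C1 = 12 or 544/15

12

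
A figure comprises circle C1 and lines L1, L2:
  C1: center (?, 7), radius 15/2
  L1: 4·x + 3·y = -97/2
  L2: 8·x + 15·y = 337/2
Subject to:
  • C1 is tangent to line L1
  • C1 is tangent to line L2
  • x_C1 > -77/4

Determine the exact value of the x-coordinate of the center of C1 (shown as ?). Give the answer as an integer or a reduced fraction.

1. [C1‖L1]  x_C1² + (139/4)x_C1 + 214 = 0  ⇒  x_C1 = -107/4 or -8
2. [C1‖L2]  x_C1² − (127/8)x_C1 − 191 = 0  ⇒  x_C1 = -8 or 191/8

-8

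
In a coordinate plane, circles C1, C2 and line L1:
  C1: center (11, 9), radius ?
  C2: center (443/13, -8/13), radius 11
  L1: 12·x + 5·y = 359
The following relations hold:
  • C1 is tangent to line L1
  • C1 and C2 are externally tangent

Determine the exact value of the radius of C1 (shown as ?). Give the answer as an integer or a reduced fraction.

1. [C1‖L1]  r_C1² − 196 = 0  ⇒  r_C1 = 14 (r>0 drops 1)
2. [ext C1·C2]  r_C1² + 22r_C1 − 504 = 0  ⇒  r_C1 = 14 (r>0 drops 1)

14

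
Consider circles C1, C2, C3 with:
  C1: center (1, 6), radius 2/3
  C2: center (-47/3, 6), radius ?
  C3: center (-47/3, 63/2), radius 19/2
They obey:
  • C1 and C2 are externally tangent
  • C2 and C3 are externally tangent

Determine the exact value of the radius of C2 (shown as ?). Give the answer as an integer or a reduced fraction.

16

1. [ext C1·C2]  r_C2² + (4/3)r_C2 − 832/3 = 0  ⇒  r_C2 = 16 (r>0 drops 1)
2. [ext C2·C3]  r_C2² + 19r_C2 − 560 = 0  ⇒  r_C2 = 16 (r>0 drops 1)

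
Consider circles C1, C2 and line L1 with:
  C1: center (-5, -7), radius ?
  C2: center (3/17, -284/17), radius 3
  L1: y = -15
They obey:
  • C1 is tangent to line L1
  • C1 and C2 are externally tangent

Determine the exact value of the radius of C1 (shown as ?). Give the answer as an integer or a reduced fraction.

1. [C1‖L1]  r_C1² − 64 = 0  ⇒  r_C1 = 8 (r>0 drops 1)
2. [ext C1·C2]  r_C1² + 6r_C1 − 112 = 0  ⇒  r_C1 = 8 (r>0 drops 1)

8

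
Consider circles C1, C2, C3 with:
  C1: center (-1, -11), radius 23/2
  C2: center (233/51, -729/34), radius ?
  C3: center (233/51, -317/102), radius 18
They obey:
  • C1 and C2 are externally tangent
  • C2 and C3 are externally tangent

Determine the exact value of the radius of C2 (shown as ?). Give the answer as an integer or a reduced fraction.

1. [ext C1·C2]  r_C2² + 23r_C2 − 70/9 = 0  ⇒  r_C2 = 1/3 (r>0 drops 1)
2. [ext C2·C3]  r_C2² + 36r_C2 − 109/9 = 0  ⇒  r_C2 = 1/3 (r>0 drops 1)

1/3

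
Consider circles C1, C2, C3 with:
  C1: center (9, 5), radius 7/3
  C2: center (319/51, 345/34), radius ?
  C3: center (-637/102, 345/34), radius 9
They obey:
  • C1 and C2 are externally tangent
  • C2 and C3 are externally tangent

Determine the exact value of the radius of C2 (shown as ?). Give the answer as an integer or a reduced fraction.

1. [ext C1·C2]  r_C2² + (14/3)r_C2 − 343/12 = 0  ⇒  r_C2 = 7/2 (r>0 drops 1)
2. [ext C2·C3]  r_C2² + 18r_C2 − 301/4 = 0  ⇒  r_C2 = 7/2 (r>0 drops 1)

7/2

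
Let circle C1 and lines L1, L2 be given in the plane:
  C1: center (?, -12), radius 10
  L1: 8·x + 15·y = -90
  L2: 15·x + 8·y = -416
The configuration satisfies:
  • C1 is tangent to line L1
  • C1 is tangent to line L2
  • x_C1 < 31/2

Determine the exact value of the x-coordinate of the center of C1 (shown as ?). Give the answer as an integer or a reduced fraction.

-10

1. [C1‖L1]  x_C1² − (45/2)x_C1 − 325 = 0  ⇒  x_C1 = -10 or 65/2
2. [C1‖L2]  x_C1² + (128/3)x_C1 + 980/3 = 0  ⇒  x_C1 = -98/3 or -10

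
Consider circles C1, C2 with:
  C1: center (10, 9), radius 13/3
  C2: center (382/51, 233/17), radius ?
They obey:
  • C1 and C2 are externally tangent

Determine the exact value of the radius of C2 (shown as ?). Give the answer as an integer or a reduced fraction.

1

1. [ext C1·C2]  r_C2² + (26/3)r_C2 − 29/3 = 0  ⇒  r_C2 = 1 (r>0 drops 1)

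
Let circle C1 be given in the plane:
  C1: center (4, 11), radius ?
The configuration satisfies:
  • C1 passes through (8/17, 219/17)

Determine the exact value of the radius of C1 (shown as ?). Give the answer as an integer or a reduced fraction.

1. [C1∋P]  r_C1² − 16 = 0  ⇒  r_C1 = 4 (r>0 drops 1)

4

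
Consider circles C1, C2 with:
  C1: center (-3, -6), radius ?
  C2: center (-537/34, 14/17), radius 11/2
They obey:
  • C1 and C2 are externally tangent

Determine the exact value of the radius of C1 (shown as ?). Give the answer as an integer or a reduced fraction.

9

1. [ext C1·C2]  r_C1² + 11r_C1 − 180 = 0  ⇒  r_C1 = 9 (r>0 drops 1)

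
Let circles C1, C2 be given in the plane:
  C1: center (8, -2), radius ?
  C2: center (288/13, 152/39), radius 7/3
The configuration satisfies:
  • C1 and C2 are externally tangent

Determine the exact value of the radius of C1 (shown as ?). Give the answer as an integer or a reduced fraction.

13

1. [ext C1·C2]  r_C1² + (14/3)r_C1 − 689/3 = 0  ⇒  r_C1 = 13 (r>0 drops 1)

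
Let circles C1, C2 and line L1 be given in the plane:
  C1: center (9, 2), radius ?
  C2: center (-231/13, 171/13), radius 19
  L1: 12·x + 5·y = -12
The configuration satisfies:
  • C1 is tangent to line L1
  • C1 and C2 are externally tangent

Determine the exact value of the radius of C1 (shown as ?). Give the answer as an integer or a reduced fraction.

1. [C1‖L1]  r_C1² − 100 = 0  ⇒  r_C1 = 10 (r>0 drops 1)
2. [ext C1·C2]  r_C1² + 38r_C1 − 480 = 0  ⇒  r_C1 = 10 (r>0 drops 1)

10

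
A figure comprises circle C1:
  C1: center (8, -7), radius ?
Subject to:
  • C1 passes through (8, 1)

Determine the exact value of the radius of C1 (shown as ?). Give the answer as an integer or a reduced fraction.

1. [C1∋P]  r_C1² − 64 = 0  ⇒  r_C1 = 8 (r>0 drops 1)

8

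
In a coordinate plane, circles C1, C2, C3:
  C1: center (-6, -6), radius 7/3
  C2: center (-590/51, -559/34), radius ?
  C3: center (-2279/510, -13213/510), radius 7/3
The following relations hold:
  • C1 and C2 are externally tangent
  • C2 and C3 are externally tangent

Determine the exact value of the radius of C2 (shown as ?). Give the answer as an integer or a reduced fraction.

19/2

1. [ext C1·C2]  r_C2² + (14/3)r_C2 − 1615/12 = 0  ⇒  r_C2 = 19/2 (r>0 drops 1)
2. [ext C2·C3]  r_C2² + (14/3)r_C2 − 1615/12 = 0  ⇒  r_C2 = 19/2 (r>0 drops 1)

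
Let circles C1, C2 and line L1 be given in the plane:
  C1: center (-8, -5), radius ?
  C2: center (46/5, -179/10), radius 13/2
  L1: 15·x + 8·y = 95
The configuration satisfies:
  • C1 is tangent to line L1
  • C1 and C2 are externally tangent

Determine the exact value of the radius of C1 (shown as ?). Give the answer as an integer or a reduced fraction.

15

1. [C1‖L1]  r_C1² − 225 = 0  ⇒  r_C1 = 15 (r>0 drops 1)
2. [ext C1·C2]  r_C1² + 13r_C1 − 420 = 0  ⇒  r_C1 = 15 (r>0 drops 1)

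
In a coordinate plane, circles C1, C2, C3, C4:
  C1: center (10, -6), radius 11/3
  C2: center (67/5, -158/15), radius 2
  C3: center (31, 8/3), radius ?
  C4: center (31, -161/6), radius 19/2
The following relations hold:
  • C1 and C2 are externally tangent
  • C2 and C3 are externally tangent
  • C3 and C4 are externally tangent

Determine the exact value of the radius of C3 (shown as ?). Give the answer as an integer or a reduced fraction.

1. [ext C2·C3]  r_C3² + 4r_C3 − 480 = 0  ⇒  r_C3 = 20 (r>0 drops 1)
2. [ext C3·C4]  r_C3² + 19r_C3 − 780 = 0  ⇒  r_C3 = 20 (r>0 drops 1)

20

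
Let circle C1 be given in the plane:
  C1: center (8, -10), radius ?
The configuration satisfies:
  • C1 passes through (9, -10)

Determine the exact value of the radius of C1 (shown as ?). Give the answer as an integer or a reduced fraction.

1. [C1∋P]  r_C1² − 1 = 0  ⇒  r_C1 = 1 (r>0 drops 1)

1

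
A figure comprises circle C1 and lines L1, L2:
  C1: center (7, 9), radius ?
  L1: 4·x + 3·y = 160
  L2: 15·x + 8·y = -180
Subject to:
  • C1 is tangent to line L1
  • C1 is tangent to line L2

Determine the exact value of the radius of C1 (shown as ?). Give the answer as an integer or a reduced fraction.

21

1. [C1‖L1]  r_C1² − 441 = 0  ⇒  r_C1 = 21 (r>0 drops 1)
2. [C1‖L2]  r_C1² − 441 = 0  ⇒  r_C1 = 21 (r>0 drops 1)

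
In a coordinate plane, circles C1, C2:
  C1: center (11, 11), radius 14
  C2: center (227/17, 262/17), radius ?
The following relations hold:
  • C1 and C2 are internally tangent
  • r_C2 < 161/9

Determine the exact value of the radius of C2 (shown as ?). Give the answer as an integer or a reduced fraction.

1. [int C1,C2]  r_C2² − 28r_C2 + 171 = 0  ⇒  r_C2 = 9 or 19
2. given r_C2 < 161/9: keep 9

9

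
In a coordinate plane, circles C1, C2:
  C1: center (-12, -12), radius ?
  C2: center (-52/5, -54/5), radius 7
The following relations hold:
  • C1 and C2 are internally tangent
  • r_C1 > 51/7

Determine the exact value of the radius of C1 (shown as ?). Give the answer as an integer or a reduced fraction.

9

1. [int C1,C2]  r_C1² − 14r_C1 + 45 = 0  ⇒  r_C1 = 5 or 9
2. given r_C1 > 51/7: keep 9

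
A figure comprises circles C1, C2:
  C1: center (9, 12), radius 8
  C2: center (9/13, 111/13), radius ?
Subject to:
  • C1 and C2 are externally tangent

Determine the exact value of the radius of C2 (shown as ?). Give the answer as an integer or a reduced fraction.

1

1. [ext C1·C2]  r_C2² + 16r_C2 − 17 = 0  ⇒  r_C2 = 1 (r>0 drops 1)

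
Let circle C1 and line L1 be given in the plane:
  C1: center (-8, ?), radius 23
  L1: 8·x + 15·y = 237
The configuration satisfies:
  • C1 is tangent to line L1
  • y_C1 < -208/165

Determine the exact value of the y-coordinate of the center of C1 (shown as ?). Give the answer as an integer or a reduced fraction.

1. [C1‖L1]  y_C1² − (602/15)y_C1 − 1384/5 = 0  ⇒  y_C1 = -6 or 692/15
2. given y_C1 < -208/165: keep -6

-6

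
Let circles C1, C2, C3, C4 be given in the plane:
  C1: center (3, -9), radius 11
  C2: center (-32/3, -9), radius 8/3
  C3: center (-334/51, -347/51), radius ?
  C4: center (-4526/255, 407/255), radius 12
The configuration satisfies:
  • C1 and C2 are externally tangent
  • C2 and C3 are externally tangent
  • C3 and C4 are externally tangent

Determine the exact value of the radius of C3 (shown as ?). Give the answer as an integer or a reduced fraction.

2

1. [ext C2·C3]  r_C3² + (16/3)r_C3 − 44/3 = 0  ⇒  r_C3 = 2 (r>0 drops 1)
2. [ext C3·C4]  r_C3² + 24r_C3 − 52 = 0  ⇒  r_C3 = 2 (r>0 drops 1)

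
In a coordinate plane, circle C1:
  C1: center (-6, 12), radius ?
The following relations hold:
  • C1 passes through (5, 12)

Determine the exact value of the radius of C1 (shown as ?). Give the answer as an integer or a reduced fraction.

1. [C1∋P]  r_C1² − 121 = 0  ⇒  r_C1 = 11 (r>0 drops 1)

11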